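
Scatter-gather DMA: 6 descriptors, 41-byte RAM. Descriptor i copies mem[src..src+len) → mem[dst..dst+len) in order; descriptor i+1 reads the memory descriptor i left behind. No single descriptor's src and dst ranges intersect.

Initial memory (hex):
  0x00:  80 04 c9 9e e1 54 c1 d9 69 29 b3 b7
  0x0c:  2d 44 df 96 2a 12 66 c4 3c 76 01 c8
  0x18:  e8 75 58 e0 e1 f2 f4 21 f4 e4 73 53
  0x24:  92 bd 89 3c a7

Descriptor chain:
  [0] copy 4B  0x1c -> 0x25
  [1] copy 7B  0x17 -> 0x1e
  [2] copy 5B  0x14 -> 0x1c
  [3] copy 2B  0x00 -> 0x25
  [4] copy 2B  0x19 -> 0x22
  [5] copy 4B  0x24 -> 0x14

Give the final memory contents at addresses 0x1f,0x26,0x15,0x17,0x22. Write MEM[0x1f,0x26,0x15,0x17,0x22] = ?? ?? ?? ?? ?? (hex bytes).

MEM[0x1f,0x26,0x15,0x17,0x22] = c8 04 80 f4 75

#0 dst[0x25+4] := {0xe1,0xf2,0xf4,0x21}
#1 dst[0x1e+7] := {0xc8,0xe8,0x75,0x58,0xe0,0xe1,0xf2}
#2 dst[0x1c+5] := {0x3c,0x76,0x01,0xc8,0xe8}
#3 dst[0x25+2] := {0x80,0x04}
#4 dst[0x22+2] := {0x75,0x58}
#5 dst[0x14+4] := {0xf2,0x80,0x04,0xf4}
query mem[0x1f]=0xc8, mem[0x26]=0x04, mem[0x15]=0x80, mem[0x17]=0xf4, mem[0x22]=0x75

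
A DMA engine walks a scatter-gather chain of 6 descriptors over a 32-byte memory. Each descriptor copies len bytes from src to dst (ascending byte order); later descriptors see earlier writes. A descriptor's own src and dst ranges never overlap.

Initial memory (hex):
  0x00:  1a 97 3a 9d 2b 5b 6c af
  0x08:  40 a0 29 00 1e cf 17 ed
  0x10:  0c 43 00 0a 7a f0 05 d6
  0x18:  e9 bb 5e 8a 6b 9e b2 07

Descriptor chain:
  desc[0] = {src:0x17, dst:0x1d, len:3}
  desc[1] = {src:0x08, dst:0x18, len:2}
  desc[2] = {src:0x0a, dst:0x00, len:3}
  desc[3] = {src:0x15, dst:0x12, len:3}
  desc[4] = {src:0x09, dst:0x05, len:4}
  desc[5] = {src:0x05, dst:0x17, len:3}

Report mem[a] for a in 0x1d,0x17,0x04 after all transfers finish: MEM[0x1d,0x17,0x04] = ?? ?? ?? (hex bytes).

MEM[0x1d,0x17,0x04] = d6 a0 2b

  after D0: wrote 3B at 0x1d = d6e9bb
  after D1: wrote 2B at 0x18 = 40a0
  after D2: wrote 3B at 0x00 = 29001e
  after D3: wrote 3B at 0x12 = f005d6
  after D4: wrote 4B at 0x05 = a029001e
  after D5: wrote 3B at 0x17 = a02900
query mem[0x1d]=0xd6, mem[0x17]=0xa0, mem[0x04]=0x2b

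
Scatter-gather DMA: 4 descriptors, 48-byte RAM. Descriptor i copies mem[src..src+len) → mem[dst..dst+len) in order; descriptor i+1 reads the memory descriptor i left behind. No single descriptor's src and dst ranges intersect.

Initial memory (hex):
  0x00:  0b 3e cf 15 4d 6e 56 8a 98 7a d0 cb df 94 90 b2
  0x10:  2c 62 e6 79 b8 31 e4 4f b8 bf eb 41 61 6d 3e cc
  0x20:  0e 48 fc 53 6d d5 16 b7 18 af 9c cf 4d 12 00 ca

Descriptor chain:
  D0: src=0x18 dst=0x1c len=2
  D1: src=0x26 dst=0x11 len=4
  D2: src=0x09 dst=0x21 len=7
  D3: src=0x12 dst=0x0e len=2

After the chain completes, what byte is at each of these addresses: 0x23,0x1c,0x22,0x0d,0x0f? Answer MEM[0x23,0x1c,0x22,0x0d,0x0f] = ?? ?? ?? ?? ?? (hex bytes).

MEM[0x23,0x1c,0x22,0x0d,0x0f] = cb b8 d0 94 18

[0] 0x18->0x1c len=2 : b8 bf
[1] 0x26->0x11 len=4 : 16 b7 18 af
[2] 0x09->0x21 len=7 : 7a d0 cb df 94 90 b2
[3] 0x12->0x0e len=2 : b7 18
query mem[0x23]=0xcb, mem[0x1c]=0xb8, mem[0x22]=0xd0, mem[0x0d]=0x94, mem[0x0f]=0x18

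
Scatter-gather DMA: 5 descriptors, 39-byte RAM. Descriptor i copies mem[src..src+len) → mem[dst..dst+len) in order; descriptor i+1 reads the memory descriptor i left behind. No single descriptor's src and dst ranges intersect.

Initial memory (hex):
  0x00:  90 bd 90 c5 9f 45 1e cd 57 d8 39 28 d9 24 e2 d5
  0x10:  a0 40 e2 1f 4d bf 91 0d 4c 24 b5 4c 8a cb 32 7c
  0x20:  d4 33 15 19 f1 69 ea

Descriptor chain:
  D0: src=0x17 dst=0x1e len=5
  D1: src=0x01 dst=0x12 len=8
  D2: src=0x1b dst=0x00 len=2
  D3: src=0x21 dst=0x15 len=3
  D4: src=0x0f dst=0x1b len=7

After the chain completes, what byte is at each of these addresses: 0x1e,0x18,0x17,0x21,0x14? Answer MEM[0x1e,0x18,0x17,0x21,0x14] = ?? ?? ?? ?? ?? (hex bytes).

MEM[0x1e,0x18,0x17,0x21,0x14] = bd cd 19 b5 c5

  after D0: wrote 5B at 0x1e = 0d4c24b54c
  after D1: wrote 8B at 0x12 = bd90c59f451ecd57
  after D2: wrote 2B at 0x00 = 4c8a
  after D3: wrote 3B at 0x15 = b54c19
  after D4: wrote 7B at 0x1b = d5a040bd90c5b5
query mem[0x1e]=0xbd, mem[0x18]=0xcd, mem[0x17]=0x19, mem[0x21]=0xb5, mem[0x14]=0xc5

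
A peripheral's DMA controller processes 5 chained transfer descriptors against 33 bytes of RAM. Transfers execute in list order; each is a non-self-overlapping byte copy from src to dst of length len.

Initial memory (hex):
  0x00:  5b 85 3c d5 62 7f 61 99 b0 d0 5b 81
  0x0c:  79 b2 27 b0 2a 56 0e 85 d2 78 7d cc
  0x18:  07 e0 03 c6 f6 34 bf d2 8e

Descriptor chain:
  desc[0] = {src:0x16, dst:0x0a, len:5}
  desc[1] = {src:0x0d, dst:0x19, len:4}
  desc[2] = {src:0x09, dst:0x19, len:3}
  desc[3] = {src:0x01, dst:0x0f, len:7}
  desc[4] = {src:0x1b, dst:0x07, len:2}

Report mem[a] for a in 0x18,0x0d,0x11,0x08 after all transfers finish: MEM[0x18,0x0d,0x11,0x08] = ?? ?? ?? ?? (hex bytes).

  after D0: wrote 5B at 0x0a = 7dcc07e003
  after D1: wrote 4B at 0x19 = e003b02a
  after D2: wrote 3B at 0x19 = d07dcc
  after D3: wrote 7B at 0x0f = 853cd5627f6199
  after D4: wrote 2B at 0x07 = cc2a
query mem[0x18]=0x07, mem[0x0d]=0xe0, mem[0x11]=0xd5, mem[0x08]=0x2a

MEM[0x18,0x0d,0x11,0x08] = 07 e0 d5 2a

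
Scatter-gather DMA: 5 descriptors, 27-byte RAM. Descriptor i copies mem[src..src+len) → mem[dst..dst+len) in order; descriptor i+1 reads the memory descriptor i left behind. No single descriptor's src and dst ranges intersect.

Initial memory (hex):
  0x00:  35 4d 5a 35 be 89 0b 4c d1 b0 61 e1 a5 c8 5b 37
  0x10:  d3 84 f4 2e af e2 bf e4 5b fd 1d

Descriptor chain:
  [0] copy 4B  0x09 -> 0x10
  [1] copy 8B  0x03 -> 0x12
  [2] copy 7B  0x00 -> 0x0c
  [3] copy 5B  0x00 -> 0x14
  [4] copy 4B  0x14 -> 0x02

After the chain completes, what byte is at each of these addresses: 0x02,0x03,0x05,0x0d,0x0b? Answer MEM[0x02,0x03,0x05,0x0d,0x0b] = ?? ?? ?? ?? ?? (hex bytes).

#0 dst[0x10+4] := {0xb0,0x61,0xe1,0xa5}
#1 dst[0x12+8] := {0x35,0xbe,0x89,0x0b,0x4c,0xd1,0xb0,0x61}
#2 dst[0x0c+7] := {0x35,0x4d,0x5a,0x35,0xbe,0x89,0x0b}
#3 dst[0x14+5] := {0x35,0x4d,0x5a,0x35,0xbe}
#4 dst[0x02+4] := {0x35,0x4d,0x5a,0x35}
query mem[0x02]=0x35, mem[0x03]=0x4d, mem[0x05]=0x35, mem[0x0d]=0x4d, mem[0x0b]=0xe1

MEM[0x02,0x03,0x05,0x0d,0x0b] = 35 4d 35 4d e1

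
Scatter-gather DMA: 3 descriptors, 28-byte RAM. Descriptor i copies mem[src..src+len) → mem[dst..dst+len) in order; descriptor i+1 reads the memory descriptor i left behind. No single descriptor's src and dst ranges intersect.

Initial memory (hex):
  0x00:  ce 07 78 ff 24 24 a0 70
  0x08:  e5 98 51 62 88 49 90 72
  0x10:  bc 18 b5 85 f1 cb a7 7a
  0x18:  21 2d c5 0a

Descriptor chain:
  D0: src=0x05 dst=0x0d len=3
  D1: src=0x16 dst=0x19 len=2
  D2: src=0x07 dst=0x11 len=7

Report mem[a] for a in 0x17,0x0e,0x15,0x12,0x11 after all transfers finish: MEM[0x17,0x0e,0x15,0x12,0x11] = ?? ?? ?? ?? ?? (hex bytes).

MEM[0x17,0x0e,0x15,0x12,0x11] = 24 a0 62 e5 70

D0: mem[0x0d..0x0f] <- [24 a0 70]
D1: mem[0x19..0x1a] <- [a7 7a]
D2: mem[0x11..0x17] <- [70 e5 98 51 62 88 24]
query mem[0x17]=0x24, mem[0x0e]=0xa0, mem[0x15]=0x62, mem[0x12]=0xe5, mem[0x11]=0x70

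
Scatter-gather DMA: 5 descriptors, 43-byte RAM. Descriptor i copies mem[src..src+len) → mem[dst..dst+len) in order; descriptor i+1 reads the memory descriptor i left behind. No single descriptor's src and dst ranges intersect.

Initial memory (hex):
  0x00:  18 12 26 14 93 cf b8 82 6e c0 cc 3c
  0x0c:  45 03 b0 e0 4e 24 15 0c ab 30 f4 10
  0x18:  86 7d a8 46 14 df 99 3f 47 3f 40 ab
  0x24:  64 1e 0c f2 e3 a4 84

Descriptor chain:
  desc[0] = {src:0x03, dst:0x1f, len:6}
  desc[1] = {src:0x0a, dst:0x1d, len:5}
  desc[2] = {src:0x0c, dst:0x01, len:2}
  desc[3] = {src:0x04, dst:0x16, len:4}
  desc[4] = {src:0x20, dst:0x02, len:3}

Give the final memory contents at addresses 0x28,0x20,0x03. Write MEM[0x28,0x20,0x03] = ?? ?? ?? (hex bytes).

[0] 0x03->0x1f len=6 : 14 93 cf b8 82 6e
[1] 0x0a->0x1d len=5 : cc 3c 45 03 b0
[2] 0x0c->0x01 len=2 : 45 03
[3] 0x04->0x16 len=4 : 93 cf b8 82
[4] 0x20->0x02 len=3 : 03 b0 b8
query mem[0x28]=0xe3, mem[0x20]=0x03, mem[0x03]=0xb0

MEM[0x28,0x20,0x03] = e3 03 b0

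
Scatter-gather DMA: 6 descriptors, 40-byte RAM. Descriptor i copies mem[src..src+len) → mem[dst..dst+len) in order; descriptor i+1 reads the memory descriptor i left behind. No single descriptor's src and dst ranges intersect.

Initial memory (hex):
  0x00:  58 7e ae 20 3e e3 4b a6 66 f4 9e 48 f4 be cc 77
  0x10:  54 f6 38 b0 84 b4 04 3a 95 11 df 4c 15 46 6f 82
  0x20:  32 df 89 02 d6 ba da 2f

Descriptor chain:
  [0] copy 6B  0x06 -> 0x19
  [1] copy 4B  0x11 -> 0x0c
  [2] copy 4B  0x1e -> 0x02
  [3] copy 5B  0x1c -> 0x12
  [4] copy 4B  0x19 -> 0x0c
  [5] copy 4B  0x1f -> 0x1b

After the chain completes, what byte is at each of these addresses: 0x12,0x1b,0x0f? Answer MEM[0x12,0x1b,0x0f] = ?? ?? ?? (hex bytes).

MEM[0x12,0x1b,0x0f] = f4 82 f4

[0] 0x06->0x19 len=6 : 4b a6 66 f4 9e 48
[1] 0x11->0x0c len=4 : f6 38 b0 84
[2] 0x1e->0x02 len=4 : 48 82 32 df
[3] 0x1c->0x12 len=5 : f4 9e 48 82 32
[4] 0x19->0x0c len=4 : 4b a6 66 f4
[5] 0x1f->0x1b len=4 : 82 32 df 89
query mem[0x12]=0xf4, mem[0x1b]=0x82, mem[0x0f]=0xf4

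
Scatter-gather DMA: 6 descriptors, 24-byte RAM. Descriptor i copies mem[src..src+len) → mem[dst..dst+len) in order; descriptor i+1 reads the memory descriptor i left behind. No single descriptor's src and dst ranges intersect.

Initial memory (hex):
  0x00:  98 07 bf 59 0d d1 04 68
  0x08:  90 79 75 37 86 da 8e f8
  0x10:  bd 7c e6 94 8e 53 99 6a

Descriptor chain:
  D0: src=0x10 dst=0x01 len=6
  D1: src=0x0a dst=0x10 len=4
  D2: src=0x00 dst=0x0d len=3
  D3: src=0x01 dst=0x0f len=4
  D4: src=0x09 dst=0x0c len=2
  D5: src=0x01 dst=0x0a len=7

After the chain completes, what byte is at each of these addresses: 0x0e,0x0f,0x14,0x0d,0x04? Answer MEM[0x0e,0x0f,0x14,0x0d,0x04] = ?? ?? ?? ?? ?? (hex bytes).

#0 dst[0x01+6] := {0xbd,0x7c,0xe6,0x94,0x8e,0x53}
#1 dst[0x10+4] := {0x75,0x37,0x86,0xda}
#2 dst[0x0d+3] := {0x98,0xbd,0x7c}
#3 dst[0x0f+4] := {0xbd,0x7c,0xe6,0x94}
#4 dst[0x0c+2] := {0x79,0x75}
#5 dst[0x0a+7] := {0xbd,0x7c,0xe6,0x94,0x8e,0x53,0x68}
query mem[0x0e]=0x8e, mem[0x0f]=0x53, mem[0x14]=0x8e, mem[0x0d]=0x94, mem[0x04]=0x94

MEM[0x0e,0x0f,0x14,0x0d,0x04] = 8e 53 8e 94 94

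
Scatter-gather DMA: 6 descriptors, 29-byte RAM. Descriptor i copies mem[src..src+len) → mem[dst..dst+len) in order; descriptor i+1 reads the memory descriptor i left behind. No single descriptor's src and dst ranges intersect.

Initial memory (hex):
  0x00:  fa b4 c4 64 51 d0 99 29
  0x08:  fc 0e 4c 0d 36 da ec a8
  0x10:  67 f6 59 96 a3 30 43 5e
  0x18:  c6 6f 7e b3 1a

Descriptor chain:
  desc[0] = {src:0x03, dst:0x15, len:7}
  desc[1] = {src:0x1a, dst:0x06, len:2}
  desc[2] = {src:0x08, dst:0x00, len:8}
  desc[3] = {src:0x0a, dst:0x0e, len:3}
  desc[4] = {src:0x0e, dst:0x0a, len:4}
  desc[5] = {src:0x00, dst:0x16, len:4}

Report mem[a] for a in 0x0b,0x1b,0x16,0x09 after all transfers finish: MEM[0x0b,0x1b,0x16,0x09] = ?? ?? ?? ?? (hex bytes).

[0] 0x03->0x15 len=7 : 64 51 d0 99 29 fc 0e
[1] 0x1a->0x06 len=2 : fc 0e
[2] 0x08->0x00 len=8 : fc 0e 4c 0d 36 da ec a8
[3] 0x0a->0x0e len=3 : 4c 0d 36
[4] 0x0e->0x0a len=4 : 4c 0d 36 f6
[5] 0x00->0x16 len=4 : fc 0e 4c 0d
query mem[0x0b]=0x0d, mem[0x1b]=0x0e, mem[0x16]=0xfc, mem[0x09]=0x0e

MEM[0x0b,0x1b,0x16,0x09] = 0d 0e fc 0e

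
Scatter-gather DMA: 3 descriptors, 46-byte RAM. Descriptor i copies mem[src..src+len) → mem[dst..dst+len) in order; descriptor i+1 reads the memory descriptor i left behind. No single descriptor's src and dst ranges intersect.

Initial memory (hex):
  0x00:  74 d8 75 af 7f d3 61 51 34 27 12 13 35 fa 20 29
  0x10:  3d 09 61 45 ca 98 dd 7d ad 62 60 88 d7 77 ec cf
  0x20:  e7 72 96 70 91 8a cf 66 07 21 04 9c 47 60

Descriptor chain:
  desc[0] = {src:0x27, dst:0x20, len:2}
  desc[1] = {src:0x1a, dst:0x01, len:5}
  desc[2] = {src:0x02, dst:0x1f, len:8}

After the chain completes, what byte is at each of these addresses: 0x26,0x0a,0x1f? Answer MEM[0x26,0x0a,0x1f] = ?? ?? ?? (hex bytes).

D0: mem[0x20..0x21] <- [66 07]
D1: mem[0x01..0x05] <- [60 88 d7 77 ec]
D2: mem[0x1f..0x26] <- [88 d7 77 ec 61 51 34 27]
query mem[0x26]=0x27, mem[0x0a]=0x12, mem[0x1f]=0x88

MEM[0x26,0x0a,0x1f] = 27 12 88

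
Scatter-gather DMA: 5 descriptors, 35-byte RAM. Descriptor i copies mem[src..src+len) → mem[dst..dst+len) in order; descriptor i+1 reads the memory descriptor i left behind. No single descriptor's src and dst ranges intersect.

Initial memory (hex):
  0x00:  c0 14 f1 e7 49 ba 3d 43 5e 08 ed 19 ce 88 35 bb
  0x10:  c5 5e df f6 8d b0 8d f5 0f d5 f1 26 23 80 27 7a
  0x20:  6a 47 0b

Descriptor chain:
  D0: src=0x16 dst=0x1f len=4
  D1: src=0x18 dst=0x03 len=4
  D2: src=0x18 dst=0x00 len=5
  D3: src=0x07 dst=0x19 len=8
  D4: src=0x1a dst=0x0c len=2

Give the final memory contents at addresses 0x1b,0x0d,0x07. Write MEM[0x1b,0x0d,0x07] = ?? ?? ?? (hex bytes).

MEM[0x1b,0x0d,0x07] = 08 08 43

#0 dst[0x1f+4] := {0x8d,0xf5,0x0f,0xd5}
#1 dst[0x03+4] := {0x0f,0xd5,0xf1,0x26}
#2 dst[0x00+5] := {0x0f,0xd5,0xf1,0x26,0x23}
#3 dst[0x19+8] := {0x43,0x5e,0x08,0xed,0x19,0xce,0x88,0x35}
#4 dst[0x0c+2] := {0x5e,0x08}
query mem[0x1b]=0x08, mem[0x0d]=0x08, mem[0x07]=0x43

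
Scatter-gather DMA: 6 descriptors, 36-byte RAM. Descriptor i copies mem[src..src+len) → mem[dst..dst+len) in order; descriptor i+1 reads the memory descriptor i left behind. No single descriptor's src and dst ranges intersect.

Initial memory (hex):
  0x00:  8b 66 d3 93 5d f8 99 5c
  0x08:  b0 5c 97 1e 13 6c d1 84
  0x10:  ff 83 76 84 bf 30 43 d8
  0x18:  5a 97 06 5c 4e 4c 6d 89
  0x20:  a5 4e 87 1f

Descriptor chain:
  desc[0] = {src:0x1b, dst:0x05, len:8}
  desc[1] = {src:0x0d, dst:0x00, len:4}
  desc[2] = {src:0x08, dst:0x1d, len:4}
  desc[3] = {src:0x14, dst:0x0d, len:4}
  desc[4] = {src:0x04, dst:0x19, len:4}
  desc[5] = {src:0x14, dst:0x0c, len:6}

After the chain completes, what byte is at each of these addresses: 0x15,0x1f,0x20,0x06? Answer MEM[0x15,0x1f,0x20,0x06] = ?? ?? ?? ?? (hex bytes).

[0] 0x1b->0x05 len=8 : 5c 4e 4c 6d 89 a5 4e 87
[1] 0x0d->0x00 len=4 : 6c d1 84 ff
[2] 0x08->0x1d len=4 : 6d 89 a5 4e
[3] 0x14->0x0d len=4 : bf 30 43 d8
[4] 0x04->0x19 len=4 : 5d 5c 4e 4c
[5] 0x14->0x0c len=6 : bf 30 43 d8 5a 5d
query mem[0x15]=0x30, mem[0x1f]=0xa5, mem[0x20]=0x4e, mem[0x06]=0x4e

MEM[0x15,0x1f,0x20,0x06] = 30 a5 4e 4e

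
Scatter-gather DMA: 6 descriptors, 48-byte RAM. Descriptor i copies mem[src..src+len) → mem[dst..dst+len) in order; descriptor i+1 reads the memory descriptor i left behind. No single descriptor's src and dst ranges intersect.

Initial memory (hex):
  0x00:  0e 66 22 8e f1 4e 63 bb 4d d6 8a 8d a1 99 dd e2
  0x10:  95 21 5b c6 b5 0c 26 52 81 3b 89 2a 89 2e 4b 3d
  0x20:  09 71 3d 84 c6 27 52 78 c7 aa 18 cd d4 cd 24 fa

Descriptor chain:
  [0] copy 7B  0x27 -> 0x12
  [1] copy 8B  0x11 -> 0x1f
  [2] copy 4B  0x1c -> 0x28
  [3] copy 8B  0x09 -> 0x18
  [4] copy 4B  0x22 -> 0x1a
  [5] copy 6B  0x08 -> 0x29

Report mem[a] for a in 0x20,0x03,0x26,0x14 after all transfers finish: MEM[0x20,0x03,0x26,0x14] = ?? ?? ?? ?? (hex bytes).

  after D0: wrote 7B at 0x12 = 78c7aa18cdd4cd
  after D1: wrote 8B at 0x1f = 2178c7aa18cdd4cd
  after D2: wrote 4B at 0x28 = 892e4b21
  after D3: wrote 8B at 0x18 = d68a8da199dde295
  after D4: wrote 4B at 0x1a = aa18cdd4
  after D5: wrote 6B at 0x29 = 4dd68a8da199
query mem[0x20]=0x78, mem[0x03]=0x8e, mem[0x26]=0xcd, mem[0x14]=0xaa

MEM[0x20,0x03,0x26,0x14] = 78 8e cd aa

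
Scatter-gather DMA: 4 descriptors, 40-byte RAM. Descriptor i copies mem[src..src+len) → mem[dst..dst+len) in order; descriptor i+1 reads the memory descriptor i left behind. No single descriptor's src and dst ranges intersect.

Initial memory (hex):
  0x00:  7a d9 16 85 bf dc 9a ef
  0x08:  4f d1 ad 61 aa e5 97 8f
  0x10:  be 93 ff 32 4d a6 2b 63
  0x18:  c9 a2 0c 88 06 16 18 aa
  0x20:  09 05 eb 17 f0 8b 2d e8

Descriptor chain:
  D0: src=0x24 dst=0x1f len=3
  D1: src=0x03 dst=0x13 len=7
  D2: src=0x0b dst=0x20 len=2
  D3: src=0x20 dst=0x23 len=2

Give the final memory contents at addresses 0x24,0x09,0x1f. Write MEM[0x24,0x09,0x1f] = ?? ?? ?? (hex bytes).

D0: mem[0x1f..0x21] <- [f0 8b 2d]
D1: mem[0x13..0x19] <- [85 bf dc 9a ef 4f d1]
D2: mem[0x20..0x21] <- [61 aa]
D3: mem[0x23..0x24] <- [61 aa]
query mem[0x24]=0xaa, mem[0x09]=0xd1, mem[0x1f]=0xf0

MEM[0x24,0x09,0x1f] = aa d1 f0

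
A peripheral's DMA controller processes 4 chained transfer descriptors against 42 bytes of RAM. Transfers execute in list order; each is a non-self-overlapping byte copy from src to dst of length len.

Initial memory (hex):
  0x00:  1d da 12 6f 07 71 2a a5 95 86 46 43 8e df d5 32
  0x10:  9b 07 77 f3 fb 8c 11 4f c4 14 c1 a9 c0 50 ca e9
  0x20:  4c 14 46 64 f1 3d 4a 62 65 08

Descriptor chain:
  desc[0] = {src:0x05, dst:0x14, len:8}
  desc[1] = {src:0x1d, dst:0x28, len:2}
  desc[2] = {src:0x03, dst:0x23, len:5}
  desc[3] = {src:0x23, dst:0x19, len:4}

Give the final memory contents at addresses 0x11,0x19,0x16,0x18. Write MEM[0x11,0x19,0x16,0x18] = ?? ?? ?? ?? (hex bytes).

MEM[0x11,0x19,0x16,0x18] = 07 6f a5 86

D0: mem[0x14..0x1b] <- [71 2a a5 95 86 46 43 8e]
D1: mem[0x28..0x29] <- [50 ca]
D2: mem[0x23..0x27] <- [6f 07 71 2a a5]
D3: mem[0x19..0x1c] <- [6f 07 71 2a]
query mem[0x11]=0x07, mem[0x19]=0x6f, mem[0x16]=0xa5, mem[0x18]=0x86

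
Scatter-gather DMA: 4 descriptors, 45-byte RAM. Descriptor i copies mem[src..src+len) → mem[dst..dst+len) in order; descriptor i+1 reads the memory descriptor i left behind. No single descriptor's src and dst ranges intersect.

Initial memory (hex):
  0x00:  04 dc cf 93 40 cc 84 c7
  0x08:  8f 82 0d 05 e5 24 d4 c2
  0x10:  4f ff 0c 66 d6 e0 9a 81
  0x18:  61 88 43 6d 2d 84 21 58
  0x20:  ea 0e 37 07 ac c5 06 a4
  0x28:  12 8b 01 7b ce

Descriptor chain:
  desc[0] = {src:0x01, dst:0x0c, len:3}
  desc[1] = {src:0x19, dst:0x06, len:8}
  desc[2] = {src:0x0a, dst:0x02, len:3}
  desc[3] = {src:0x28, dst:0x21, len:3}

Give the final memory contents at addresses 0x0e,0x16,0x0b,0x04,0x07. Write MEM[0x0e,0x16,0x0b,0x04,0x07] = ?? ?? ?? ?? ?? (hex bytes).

#0 dst[0x0c+3] := {0xdc,0xcf,0x93}
#1 dst[0x06+8] := {0x88,0x43,0x6d,0x2d,0x84,0x21,0x58,0xea}
#2 dst[0x02+3] := {0x84,0x21,0x58}
#3 dst[0x21+3] := {0x12,0x8b,0x01}
query mem[0x0e]=0x93, mem[0x16]=0x9a, mem[0x0b]=0x21, mem[0x04]=0x58, mem[0x07]=0x43

MEM[0x0e,0x16,0x0b,0x04,0x07] = 93 9a 21 58 43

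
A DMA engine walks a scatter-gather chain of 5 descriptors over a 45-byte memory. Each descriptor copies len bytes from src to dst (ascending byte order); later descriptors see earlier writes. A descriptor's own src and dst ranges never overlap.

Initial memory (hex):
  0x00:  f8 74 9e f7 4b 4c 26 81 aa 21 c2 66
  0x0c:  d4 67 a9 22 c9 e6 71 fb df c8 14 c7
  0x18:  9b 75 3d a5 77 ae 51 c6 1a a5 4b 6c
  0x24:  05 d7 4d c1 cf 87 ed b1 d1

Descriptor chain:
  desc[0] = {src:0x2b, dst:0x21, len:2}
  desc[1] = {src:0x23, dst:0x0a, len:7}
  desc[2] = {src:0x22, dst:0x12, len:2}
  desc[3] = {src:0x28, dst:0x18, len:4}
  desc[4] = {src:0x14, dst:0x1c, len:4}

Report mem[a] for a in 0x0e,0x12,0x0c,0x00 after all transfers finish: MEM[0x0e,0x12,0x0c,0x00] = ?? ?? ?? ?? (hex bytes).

MEM[0x0e,0x12,0x0c,0x00] = c1 d1 d7 f8

#0 dst[0x21+2] := {0xb1,0xd1}
#1 dst[0x0a+7] := {0x6c,0x05,0xd7,0x4d,0xc1,0xcf,0x87}
#2 dst[0x12+2] := {0xd1,0x6c}
#3 dst[0x18+4] := {0xcf,0x87,0xed,0xb1}
#4 dst[0x1c+4] := {0xdf,0xc8,0x14,0xc7}
query mem[0x0e]=0xc1, mem[0x12]=0xd1, mem[0x0c]=0xd7, mem[0x00]=0xf8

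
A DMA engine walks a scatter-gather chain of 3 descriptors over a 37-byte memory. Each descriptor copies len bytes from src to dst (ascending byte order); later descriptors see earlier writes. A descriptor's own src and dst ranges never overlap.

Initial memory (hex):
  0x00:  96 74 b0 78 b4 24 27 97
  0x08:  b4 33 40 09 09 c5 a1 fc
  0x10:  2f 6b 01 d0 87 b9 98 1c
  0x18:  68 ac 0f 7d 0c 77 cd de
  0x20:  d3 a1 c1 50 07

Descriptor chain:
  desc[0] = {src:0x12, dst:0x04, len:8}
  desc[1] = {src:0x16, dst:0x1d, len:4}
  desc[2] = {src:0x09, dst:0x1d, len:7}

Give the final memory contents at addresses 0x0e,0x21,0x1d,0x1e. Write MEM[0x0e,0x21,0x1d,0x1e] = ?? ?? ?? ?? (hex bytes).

MEM[0x0e,0x21,0x1d,0x1e] = a1 c5 1c 68

  after D0: wrote 8B at 0x04 = 01d087b9981c68ac
  after D1: wrote 4B at 0x1d = 981c68ac
  after D2: wrote 7B at 0x1d = 1c68ac09c5a1fc
query mem[0x0e]=0xa1, mem[0x21]=0xc5, mem[0x1d]=0x1c, mem[0x1e]=0x68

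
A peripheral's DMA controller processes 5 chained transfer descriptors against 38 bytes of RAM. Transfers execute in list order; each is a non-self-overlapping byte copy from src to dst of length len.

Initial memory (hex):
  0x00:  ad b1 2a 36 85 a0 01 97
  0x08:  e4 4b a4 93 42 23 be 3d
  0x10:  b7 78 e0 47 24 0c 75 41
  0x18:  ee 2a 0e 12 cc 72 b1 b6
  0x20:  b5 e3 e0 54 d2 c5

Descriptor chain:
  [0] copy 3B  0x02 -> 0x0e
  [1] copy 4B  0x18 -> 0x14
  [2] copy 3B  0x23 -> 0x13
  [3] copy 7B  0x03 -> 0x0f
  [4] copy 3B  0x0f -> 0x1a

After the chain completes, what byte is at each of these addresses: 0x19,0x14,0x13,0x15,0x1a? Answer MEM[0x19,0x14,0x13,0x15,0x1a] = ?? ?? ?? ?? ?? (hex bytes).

[0] 0x02->0x0e len=3 : 2a 36 85
[1] 0x18->0x14 len=4 : ee 2a 0e 12
[2] 0x23->0x13 len=3 : 54 d2 c5
[3] 0x03->0x0f len=7 : 36 85 a0 01 97 e4 4b
[4] 0x0f->0x1a len=3 : 36 85 a0
query mem[0x19]=0x2a, mem[0x14]=0xe4, mem[0x13]=0x97, mem[0x15]=0x4b, mem[0x1a]=0x36

MEM[0x19,0x14,0x13,0x15,0x1a] = 2a e4 97 4b 36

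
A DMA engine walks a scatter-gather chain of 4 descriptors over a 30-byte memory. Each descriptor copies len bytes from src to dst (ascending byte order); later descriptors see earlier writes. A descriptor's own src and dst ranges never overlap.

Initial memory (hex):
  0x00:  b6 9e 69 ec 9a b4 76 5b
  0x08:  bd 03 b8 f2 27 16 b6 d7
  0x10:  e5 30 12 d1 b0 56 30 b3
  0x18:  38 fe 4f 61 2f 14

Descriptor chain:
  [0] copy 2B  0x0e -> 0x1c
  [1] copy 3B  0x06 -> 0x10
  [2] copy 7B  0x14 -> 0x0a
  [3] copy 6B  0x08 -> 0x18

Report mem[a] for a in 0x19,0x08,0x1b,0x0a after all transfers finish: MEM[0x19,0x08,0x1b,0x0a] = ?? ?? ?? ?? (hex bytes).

[0] 0x0e->0x1c len=2 : b6 d7
[1] 0x06->0x10 len=3 : 76 5b bd
[2] 0x14->0x0a len=7 : b0 56 30 b3 38 fe 4f
[3] 0x08->0x18 len=6 : bd 03 b0 56 30 b3
query mem[0x19]=0x03, mem[0x08]=0xbd, mem[0x1b]=0x56, mem[0x0a]=0xb0

MEM[0x19,0x08,0x1b,0x0a] = 03 bd 56 b0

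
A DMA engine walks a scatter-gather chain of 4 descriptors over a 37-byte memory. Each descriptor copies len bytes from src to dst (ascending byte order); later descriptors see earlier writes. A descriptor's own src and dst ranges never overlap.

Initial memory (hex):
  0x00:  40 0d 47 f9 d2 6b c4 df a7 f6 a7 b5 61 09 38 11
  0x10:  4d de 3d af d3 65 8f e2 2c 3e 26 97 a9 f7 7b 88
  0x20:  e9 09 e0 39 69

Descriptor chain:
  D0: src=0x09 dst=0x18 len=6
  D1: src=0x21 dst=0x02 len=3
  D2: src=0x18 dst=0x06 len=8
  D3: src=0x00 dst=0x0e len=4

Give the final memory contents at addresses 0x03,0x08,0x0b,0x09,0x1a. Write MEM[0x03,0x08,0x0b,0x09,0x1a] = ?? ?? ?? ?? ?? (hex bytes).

[0] 0x09->0x18 len=6 : f6 a7 b5 61 09 38
[1] 0x21->0x02 len=3 : 09 e0 39
[2] 0x18->0x06 len=8 : f6 a7 b5 61 09 38 7b 88
[3] 0x00->0x0e len=4 : 40 0d 09 e0
query mem[0x03]=0xe0, mem[0x08]=0xb5, mem[0x0b]=0x38, mem[0x09]=0x61, mem[0x1a]=0xb5

MEM[0x03,0x08,0x0b,0x09,0x1a] = e0 b5 38 61 b5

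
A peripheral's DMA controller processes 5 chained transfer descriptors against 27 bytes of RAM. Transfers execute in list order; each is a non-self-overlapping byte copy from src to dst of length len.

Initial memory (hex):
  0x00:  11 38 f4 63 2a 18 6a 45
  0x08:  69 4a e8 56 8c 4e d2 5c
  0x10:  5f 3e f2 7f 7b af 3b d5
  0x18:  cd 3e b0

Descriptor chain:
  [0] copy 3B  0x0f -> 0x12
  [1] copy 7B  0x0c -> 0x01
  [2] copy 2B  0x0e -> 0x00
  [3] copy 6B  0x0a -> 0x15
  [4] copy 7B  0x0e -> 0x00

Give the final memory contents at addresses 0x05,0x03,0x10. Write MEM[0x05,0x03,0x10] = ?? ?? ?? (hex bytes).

MEM[0x05,0x03,0x10] = 5f 3e 5f

#0 dst[0x12+3] := {0x5c,0x5f,0x3e}
#1 dst[0x01+7] := {0x8c,0x4e,0xd2,0x5c,0x5f,0x3e,0x5c}
#2 dst[0x00+2] := {0xd2,0x5c}
#3 dst[0x15+6] := {0xe8,0x56,0x8c,0x4e,0xd2,0x5c}
#4 dst[0x00+7] := {0xd2,0x5c,0x5f,0x3e,0x5c,0x5f,0x3e}
query mem[0x05]=0x5f, mem[0x03]=0x3e, mem[0x10]=0x5f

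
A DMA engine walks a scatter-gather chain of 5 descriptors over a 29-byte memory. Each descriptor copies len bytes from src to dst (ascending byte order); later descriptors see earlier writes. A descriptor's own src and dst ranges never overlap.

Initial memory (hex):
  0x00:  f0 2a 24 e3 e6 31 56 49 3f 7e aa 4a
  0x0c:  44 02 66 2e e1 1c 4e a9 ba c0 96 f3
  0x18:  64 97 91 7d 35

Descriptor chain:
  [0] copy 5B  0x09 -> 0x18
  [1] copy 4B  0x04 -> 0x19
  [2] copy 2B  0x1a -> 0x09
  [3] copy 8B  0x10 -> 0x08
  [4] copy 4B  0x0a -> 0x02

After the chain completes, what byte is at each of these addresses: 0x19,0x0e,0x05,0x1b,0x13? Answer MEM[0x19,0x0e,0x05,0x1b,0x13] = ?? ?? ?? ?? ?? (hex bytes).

MEM[0x19,0x0e,0x05,0x1b,0x13] = e6 96 c0 56 a9

  after D0: wrote 5B at 0x18 = 7eaa4a4402
  after D1: wrote 4B at 0x19 = e6315649
  after D2: wrote 2B at 0x09 = 3156
  after D3: wrote 8B at 0x08 = e11c4ea9bac096f3
  after D4: wrote 4B at 0x02 = 4ea9bac0
query mem[0x19]=0xe6, mem[0x0e]=0x96, mem[0x05]=0xc0, mem[0x1b]=0x56, mem[0x13]=0xa9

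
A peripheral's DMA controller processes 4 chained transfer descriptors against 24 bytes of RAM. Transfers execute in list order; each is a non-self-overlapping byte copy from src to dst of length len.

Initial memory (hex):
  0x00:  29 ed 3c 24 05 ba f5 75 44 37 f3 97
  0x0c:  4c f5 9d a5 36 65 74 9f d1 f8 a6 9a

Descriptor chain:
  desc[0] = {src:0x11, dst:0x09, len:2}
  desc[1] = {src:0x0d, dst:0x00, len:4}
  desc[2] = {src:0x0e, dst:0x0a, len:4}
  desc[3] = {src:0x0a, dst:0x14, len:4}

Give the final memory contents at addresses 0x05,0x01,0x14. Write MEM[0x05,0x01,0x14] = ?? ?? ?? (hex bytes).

MEM[0x05,0x01,0x14] = ba 9d 9d

D0: mem[0x09..0x0a] <- [65 74]
D1: mem[0x00..0x03] <- [f5 9d a5 36]
D2: mem[0x0a..0x0d] <- [9d a5 36 65]
D3: mem[0x14..0x17] <- [9d a5 36 65]
query mem[0x05]=0xba, mem[0x01]=0x9d, mem[0x14]=0x9d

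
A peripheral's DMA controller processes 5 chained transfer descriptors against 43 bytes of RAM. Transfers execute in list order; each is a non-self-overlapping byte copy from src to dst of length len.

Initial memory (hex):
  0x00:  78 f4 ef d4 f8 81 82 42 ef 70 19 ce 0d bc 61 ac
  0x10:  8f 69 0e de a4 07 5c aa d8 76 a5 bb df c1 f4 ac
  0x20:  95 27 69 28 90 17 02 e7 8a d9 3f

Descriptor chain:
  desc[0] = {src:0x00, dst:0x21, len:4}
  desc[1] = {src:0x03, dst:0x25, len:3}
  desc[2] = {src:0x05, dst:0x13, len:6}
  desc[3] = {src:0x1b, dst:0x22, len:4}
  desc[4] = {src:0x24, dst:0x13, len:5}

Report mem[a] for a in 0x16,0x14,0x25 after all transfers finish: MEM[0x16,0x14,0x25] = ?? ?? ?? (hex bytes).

MEM[0x16,0x14,0x25] = 81 f4 f4

  after D0: wrote 4B at 0x21 = 78f4efd4
  after D1: wrote 3B at 0x25 = d4f881
  after D2: wrote 6B at 0x13 = 818242ef7019
  after D3: wrote 4B at 0x22 = bbdfc1f4
  after D4: wrote 5B at 0x13 = c1f4f8818a
query mem[0x16]=0x81, mem[0x14]=0xf4, mem[0x25]=0xf4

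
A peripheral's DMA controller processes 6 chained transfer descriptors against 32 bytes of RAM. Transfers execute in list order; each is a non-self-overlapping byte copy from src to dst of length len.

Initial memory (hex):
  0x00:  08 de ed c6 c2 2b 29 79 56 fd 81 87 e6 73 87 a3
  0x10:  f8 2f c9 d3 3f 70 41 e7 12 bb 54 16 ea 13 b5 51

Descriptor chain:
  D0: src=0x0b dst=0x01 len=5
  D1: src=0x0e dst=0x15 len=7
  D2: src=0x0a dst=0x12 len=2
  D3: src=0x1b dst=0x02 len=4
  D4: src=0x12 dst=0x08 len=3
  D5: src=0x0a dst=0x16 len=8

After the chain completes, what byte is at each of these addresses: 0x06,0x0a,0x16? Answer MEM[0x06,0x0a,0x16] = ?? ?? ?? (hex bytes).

#0 dst[0x01+5] := {0x87,0xe6,0x73,0x87,0xa3}
#1 dst[0x15+7] := {0x87,0xa3,0xf8,0x2f,0xc9,0xd3,0x3f}
#2 dst[0x12+2] := {0x81,0x87}
#3 dst[0x02+4] := {0x3f,0xea,0x13,0xb5}
#4 dst[0x08+3] := {0x81,0x87,0x3f}
#5 dst[0x16+8] := {0x3f,0x87,0xe6,0x73,0x87,0xa3,0xf8,0x2f}
query mem[0x06]=0x29, mem[0x0a]=0x3f, mem[0x16]=0x3f

MEM[0x06,0x0a,0x16] = 29 3f 3f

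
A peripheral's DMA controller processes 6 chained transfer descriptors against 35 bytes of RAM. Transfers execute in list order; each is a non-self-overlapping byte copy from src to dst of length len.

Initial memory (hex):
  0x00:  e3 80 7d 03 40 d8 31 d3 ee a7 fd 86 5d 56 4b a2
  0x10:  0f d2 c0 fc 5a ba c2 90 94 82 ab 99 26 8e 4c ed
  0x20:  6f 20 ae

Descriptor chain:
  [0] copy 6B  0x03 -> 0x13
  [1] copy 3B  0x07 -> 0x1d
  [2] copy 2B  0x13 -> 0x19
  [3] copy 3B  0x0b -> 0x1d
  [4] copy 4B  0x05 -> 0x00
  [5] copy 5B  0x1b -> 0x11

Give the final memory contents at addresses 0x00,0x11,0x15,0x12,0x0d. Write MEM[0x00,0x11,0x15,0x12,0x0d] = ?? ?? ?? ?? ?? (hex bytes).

MEM[0x00,0x11,0x15,0x12,0x0d] = d8 99 56 26 56

D0: mem[0x13..0x18] <- [03 40 d8 31 d3 ee]
D1: mem[0x1d..0x1f] <- [d3 ee a7]
D2: mem[0x19..0x1a] <- [03 40]
D3: mem[0x1d..0x1f] <- [86 5d 56]
D4: mem[0x00..0x03] <- [d8 31 d3 ee]
D5: mem[0x11..0x15] <- [99 26 86 5d 56]
query mem[0x00]=0xd8, mem[0x11]=0x99, mem[0x15]=0x56, mem[0x12]=0x26, mem[0x0d]=0x56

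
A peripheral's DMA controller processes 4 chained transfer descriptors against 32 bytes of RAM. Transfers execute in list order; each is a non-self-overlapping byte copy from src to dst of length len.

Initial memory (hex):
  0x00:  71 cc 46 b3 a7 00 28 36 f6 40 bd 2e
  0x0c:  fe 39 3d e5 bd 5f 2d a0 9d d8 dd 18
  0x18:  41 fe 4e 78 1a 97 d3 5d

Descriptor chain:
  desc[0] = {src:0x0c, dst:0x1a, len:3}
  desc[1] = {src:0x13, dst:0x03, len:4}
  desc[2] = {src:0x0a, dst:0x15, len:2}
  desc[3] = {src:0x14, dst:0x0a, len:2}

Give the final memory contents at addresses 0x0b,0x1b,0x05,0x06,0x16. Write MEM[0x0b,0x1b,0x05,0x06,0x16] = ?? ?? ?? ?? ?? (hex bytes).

  after D0: wrote 3B at 0x1a = fe393d
  after D1: wrote 4B at 0x03 = a09dd8dd
  after D2: wrote 2B at 0x15 = bd2e
  after D3: wrote 2B at 0x0a = 9dbd
query mem[0x0b]=0xbd, mem[0x1b]=0x39, mem[0x05]=0xd8, mem[0x06]=0xdd, mem[0x16]=0x2e

MEM[0x0b,0x1b,0x05,0x06,0x16] = bd 39 d8 dd 2e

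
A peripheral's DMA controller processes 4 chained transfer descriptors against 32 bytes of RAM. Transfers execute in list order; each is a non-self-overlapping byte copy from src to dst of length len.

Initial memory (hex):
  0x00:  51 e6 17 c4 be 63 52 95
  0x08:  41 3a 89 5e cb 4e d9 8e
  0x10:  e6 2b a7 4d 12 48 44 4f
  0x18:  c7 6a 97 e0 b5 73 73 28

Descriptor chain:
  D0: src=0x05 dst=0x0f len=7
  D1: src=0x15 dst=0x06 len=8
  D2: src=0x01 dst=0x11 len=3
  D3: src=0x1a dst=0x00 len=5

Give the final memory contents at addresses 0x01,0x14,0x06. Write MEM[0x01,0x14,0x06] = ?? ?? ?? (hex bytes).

MEM[0x01,0x14,0x06] = e0 89 5e

#0 dst[0x0f+7] := {0x63,0x52,0x95,0x41,0x3a,0x89,0x5e}
#1 dst[0x06+8] := {0x5e,0x44,0x4f,0xc7,0x6a,0x97,0xe0,0xb5}
#2 dst[0x11+3] := {0xe6,0x17,0xc4}
#3 dst[0x00+5] := {0x97,0xe0,0xb5,0x73,0x73}
query mem[0x01]=0xe0, mem[0x14]=0x89, mem[0x06]=0x5e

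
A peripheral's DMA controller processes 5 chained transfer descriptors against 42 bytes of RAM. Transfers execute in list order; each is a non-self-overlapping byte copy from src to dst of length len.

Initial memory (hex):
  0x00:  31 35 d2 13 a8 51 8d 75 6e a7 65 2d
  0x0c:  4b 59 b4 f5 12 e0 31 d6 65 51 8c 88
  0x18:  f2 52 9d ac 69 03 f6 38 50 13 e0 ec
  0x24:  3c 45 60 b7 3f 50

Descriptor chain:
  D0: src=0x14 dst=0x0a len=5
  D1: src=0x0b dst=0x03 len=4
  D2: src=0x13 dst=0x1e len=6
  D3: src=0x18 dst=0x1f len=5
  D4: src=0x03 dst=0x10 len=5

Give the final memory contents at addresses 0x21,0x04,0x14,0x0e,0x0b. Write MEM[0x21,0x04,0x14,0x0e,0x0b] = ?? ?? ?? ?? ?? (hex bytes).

D0: mem[0x0a..0x0e] <- [65 51 8c 88 f2]
D1: mem[0x03..0x06] <- [51 8c 88 f2]
D2: mem[0x1e..0x23] <- [d6 65 51 8c 88 f2]
D3: mem[0x1f..0x23] <- [f2 52 9d ac 69]
D4: mem[0x10..0x14] <- [51 8c 88 f2 75]
query mem[0x21]=0x9d, mem[0x04]=0x8c, mem[0x14]=0x75, mem[0x0e]=0xf2, mem[0x0b]=0x51

MEM[0x21,0x04,0x14,0x0e,0x0b] = 9d 8c 75 f2 51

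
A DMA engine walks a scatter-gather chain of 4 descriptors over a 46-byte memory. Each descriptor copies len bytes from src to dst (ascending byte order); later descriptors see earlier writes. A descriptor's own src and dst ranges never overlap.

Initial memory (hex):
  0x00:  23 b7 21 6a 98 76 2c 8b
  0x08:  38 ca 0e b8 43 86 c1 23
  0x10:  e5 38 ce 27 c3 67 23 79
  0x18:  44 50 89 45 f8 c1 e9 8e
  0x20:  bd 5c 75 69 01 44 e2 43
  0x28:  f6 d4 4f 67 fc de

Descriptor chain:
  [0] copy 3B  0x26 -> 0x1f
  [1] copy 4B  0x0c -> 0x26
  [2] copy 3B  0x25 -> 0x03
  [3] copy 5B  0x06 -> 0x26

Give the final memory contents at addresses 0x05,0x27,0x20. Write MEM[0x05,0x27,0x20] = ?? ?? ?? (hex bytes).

MEM[0x05,0x27,0x20] = 86 8b 43

#0 dst[0x1f+3] := {0xe2,0x43,0xf6}
#1 dst[0x26+4] := {0x43,0x86,0xc1,0x23}
#2 dst[0x03+3] := {0x44,0x43,0x86}
#3 dst[0x26+5] := {0x2c,0x8b,0x38,0xca,0x0e}
query mem[0x05]=0x86, mem[0x27]=0x8b, mem[0x20]=0x43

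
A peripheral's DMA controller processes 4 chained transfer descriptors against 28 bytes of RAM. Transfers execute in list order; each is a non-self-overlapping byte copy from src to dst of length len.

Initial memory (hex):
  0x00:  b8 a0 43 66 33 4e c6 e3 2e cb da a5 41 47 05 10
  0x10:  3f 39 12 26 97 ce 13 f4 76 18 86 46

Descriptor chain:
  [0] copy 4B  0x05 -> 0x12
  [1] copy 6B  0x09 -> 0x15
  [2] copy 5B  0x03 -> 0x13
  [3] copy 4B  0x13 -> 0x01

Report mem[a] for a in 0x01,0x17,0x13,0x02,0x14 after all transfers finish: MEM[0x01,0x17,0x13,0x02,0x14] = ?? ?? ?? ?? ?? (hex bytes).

  after D0: wrote 4B at 0x12 = 4ec6e32e
  after D1: wrote 6B at 0x15 = cbdaa5414705
  after D2: wrote 5B at 0x13 = 66334ec6e3
  after D3: wrote 4B at 0x01 = 66334ec6
query mem[0x01]=0x66, mem[0x17]=0xe3, mem[0x13]=0x66, mem[0x02]=0x33, mem[0x14]=0x33

MEM[0x01,0x17,0x13,0x02,0x14] = 66 e3 66 33 33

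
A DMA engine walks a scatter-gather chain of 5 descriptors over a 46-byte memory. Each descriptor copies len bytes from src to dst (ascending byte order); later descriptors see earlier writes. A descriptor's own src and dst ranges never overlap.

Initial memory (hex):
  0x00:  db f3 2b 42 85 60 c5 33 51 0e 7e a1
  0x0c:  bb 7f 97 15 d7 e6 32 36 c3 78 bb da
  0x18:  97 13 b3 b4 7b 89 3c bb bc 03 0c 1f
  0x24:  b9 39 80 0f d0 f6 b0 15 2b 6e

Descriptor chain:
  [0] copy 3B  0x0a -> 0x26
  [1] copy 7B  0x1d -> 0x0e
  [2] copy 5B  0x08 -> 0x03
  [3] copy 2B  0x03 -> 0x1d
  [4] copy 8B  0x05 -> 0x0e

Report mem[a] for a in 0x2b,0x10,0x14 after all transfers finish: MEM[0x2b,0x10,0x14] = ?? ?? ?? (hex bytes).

D0: mem[0x26..0x28] <- [7e a1 bb]
D1: mem[0x0e..0x14] <- [89 3c bb bc 03 0c 1f]
D2: mem[0x03..0x07] <- [51 0e 7e a1 bb]
D3: mem[0x1d..0x1e] <- [51 0e]
D4: mem[0x0e..0x15] <- [7e a1 bb 51 0e 7e a1 bb]
query mem[0x2b]=0x15, mem[0x10]=0xbb, mem[0x14]=0xa1

MEM[0x2b,0x10,0x14] = 15 bb a1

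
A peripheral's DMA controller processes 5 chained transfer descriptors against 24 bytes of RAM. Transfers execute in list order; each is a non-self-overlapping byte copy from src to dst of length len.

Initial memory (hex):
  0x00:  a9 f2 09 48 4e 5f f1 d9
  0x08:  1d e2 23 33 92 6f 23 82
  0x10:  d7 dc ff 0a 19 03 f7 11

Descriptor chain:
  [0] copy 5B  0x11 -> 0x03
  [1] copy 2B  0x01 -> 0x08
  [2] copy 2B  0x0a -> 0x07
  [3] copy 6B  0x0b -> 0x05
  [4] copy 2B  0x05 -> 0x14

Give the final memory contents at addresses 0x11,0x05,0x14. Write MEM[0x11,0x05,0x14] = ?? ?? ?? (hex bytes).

#0 dst[0x03+5] := {0xdc,0xff,0x0a,0x19,0x03}
#1 dst[0x08+2] := {0xf2,0x09}
#2 dst[0x07+2] := {0x23,0x33}
#3 dst[0x05+6] := {0x33,0x92,0x6f,0x23,0x82,0xd7}
#4 dst[0x14+2] := {0x33,0x92}
query mem[0x11]=0xdc, mem[0x05]=0x33, mem[0x14]=0x33

MEM[0x11,0x05,0x14] = dc 33 33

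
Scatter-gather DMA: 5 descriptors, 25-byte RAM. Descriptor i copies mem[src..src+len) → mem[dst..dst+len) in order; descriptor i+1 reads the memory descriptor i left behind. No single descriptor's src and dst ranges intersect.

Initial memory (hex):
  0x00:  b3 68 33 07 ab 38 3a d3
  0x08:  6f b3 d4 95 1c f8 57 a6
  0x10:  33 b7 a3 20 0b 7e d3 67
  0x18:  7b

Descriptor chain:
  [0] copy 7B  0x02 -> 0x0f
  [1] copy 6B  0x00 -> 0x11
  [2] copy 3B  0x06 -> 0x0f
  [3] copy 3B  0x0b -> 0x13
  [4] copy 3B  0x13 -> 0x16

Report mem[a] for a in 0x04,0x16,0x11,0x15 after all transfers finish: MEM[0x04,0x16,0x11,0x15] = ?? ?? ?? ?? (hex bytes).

MEM[0x04,0x16,0x11,0x15] = ab 95 6f f8

[0] 0x02->0x0f len=7 : 33 07 ab 38 3a d3 6f
[1] 0x00->0x11 len=6 : b3 68 33 07 ab 38
[2] 0x06->0x0f len=3 : 3a d3 6f
[3] 0x0b->0x13 len=3 : 95 1c f8
[4] 0x13->0x16 len=3 : 95 1c f8
query mem[0x04]=0xab, mem[0x16]=0x95, mem[0x11]=0x6f, mem[0x15]=0xf8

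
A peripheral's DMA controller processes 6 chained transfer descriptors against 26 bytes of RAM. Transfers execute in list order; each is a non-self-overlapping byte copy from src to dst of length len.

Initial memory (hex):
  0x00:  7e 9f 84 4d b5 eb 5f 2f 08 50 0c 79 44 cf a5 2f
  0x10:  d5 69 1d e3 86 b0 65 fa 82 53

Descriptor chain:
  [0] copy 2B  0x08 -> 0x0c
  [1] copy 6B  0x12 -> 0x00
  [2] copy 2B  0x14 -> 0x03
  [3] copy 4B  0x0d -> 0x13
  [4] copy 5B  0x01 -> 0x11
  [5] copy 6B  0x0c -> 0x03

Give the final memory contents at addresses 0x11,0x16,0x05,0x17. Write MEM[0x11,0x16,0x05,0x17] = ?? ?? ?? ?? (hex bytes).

  after D0: wrote 2B at 0x0c = 0850
  after D1: wrote 6B at 0x00 = 1de386b065fa
  after D2: wrote 2B at 0x03 = 86b0
  after D3: wrote 4B at 0x13 = 50a52fd5
  after D4: wrote 5B at 0x11 = e38686b0fa
  after D5: wrote 6B at 0x03 = 0850a52fd5e3
query mem[0x11]=0xe3, mem[0x16]=0xd5, mem[0x05]=0xa5, mem[0x17]=0xfa

MEM[0x11,0x16,0x05,0x17] = e3 d5 a5 fa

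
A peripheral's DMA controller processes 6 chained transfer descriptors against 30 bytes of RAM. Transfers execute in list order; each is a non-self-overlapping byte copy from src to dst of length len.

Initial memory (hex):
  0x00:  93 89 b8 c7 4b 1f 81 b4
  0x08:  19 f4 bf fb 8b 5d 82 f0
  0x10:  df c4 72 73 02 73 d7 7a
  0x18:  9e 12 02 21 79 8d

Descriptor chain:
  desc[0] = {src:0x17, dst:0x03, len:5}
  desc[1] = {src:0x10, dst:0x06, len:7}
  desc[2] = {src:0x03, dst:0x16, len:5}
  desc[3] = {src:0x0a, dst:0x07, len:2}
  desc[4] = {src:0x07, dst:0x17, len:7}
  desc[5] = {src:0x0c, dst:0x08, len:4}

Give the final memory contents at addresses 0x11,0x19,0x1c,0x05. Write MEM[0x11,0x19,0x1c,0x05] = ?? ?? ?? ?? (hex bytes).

D0: mem[0x03..0x07] <- [7a 9e 12 02 21]
D1: mem[0x06..0x0c] <- [df c4 72 73 02 73 d7]
D2: mem[0x16..0x1a] <- [7a 9e 12 df c4]
D3: mem[0x07..0x08] <- [02 73]
D4: mem[0x17..0x1d] <- [02 73 73 02 73 d7 5d]
D5: mem[0x08..0x0b] <- [d7 5d 82 f0]
query mem[0x11]=0xc4, mem[0x19]=0x73, mem[0x1c]=0xd7, mem[0x05]=0x12

MEM[0x11,0x19,0x1c,0x05] = c4 73 d7 12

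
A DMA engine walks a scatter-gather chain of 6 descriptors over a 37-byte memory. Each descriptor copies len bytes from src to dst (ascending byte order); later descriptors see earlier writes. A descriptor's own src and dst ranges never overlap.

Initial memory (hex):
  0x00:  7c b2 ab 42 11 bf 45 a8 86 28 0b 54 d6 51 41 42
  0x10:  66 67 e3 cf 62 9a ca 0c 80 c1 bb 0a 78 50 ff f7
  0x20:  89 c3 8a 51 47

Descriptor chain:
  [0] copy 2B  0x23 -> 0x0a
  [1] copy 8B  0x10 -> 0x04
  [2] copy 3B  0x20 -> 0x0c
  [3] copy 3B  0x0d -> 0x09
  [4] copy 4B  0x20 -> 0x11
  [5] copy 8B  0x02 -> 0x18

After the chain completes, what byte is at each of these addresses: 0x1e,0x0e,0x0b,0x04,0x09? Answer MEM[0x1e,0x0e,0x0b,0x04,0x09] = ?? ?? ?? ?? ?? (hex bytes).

MEM[0x1e,0x0e,0x0b,0x04,0x09] = 62 8a 42 66 c3

D0: mem[0x0a..0x0b] <- [51 47]
D1: mem[0x04..0x0b] <- [66 67 e3 cf 62 9a ca 0c]
D2: mem[0x0c..0x0e] <- [89 c3 8a]
D3: mem[0x09..0x0b] <- [c3 8a 42]
D4: mem[0x11..0x14] <- [89 c3 8a 51]
D5: mem[0x18..0x1f] <- [ab 42 66 67 e3 cf 62 c3]
query mem[0x1e]=0x62, mem[0x0e]=0x8a, mem[0x0b]=0x42, mem[0x04]=0x66, mem[0x09]=0xc3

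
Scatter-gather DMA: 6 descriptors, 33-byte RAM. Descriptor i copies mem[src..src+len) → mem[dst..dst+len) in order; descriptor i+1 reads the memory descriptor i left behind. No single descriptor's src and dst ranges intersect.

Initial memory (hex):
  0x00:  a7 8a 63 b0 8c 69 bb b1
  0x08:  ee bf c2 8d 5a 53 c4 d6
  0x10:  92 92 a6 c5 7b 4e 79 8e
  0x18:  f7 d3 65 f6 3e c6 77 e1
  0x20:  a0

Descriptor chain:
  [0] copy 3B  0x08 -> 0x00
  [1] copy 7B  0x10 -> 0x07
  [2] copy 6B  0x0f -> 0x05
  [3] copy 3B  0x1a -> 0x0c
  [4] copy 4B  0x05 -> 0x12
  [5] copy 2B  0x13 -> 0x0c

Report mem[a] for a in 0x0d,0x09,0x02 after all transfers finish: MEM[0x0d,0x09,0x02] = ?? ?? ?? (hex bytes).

MEM[0x0d,0x09,0x02] = 92 c5 c2

#0 dst[0x00+3] := {0xee,0xbf,0xc2}
#1 dst[0x07+7] := {0x92,0x92,0xa6,0xc5,0x7b,0x4e,0x79}
#2 dst[0x05+6] := {0xd6,0x92,0x92,0xa6,0xc5,0x7b}
#3 dst[0x0c+3] := {0x65,0xf6,0x3e}
#4 dst[0x12+4] := {0xd6,0x92,0x92,0xa6}
#5 dst[0x0c+2] := {0x92,0x92}
query mem[0x0d]=0x92, mem[0x09]=0xc5, mem[0x02]=0xc2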